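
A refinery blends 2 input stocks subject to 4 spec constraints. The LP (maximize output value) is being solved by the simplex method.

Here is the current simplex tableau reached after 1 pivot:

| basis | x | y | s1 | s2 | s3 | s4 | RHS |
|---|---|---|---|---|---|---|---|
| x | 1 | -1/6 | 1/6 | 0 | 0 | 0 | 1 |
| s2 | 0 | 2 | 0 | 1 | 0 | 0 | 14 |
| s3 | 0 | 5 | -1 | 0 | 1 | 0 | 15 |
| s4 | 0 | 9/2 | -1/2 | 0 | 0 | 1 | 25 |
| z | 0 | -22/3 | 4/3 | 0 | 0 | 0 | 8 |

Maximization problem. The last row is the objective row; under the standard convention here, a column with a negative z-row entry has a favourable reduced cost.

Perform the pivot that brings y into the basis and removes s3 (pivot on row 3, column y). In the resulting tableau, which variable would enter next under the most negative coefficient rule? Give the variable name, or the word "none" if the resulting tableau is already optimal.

s1

Pivot element 5. New z-row = old z-row − (-22/3)·(row 3/5).
Updated z-row coefficients: x: 0, y: 0, s1: -2/15, s2: 0, s3: 22/15, s4: 0.
The most negative is -2/15 in column s1, so s1 would enter next.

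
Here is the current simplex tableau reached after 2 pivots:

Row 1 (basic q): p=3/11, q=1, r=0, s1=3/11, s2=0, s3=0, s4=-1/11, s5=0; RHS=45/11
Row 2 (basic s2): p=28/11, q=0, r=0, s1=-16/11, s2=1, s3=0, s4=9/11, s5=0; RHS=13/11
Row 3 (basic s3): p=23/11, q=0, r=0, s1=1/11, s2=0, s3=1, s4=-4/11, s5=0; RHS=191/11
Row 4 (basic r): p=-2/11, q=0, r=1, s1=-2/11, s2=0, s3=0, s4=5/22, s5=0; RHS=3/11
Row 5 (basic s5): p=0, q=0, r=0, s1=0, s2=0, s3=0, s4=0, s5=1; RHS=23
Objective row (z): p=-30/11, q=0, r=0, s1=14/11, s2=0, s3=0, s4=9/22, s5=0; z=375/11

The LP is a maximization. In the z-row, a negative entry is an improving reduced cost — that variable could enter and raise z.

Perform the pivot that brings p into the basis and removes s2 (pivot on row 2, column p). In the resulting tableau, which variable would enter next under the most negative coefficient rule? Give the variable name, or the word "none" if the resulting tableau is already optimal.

s1

Pivot element 28/11. New z-row = old z-row − (-30/11)·(row 2/(28/11)).
Updated z-row coefficients: p: 0, q: 0, r: 0, s1: -2/7, s2: 15/14, s3: 0, s4: 9/7, s5: 0.
The most negative is -2/7 in column s1, so s1 would enter next.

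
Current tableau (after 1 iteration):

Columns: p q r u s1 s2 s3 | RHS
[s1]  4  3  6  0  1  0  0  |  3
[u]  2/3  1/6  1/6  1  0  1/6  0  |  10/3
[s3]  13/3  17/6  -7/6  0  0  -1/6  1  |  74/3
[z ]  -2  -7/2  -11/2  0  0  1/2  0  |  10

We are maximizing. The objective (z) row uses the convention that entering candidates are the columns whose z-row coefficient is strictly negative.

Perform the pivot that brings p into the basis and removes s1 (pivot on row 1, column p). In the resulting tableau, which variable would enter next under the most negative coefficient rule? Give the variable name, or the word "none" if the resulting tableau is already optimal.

Pivot element 4. New z-row = old z-row − (-2)·(row 1/4).
Updated z-row coefficients: p: 0, q: -2, r: -5/2, u: 0, s1: 1/2, s2: 1/2, s3: 0.
The most negative is -5/2 in column r, so r would enter next.

r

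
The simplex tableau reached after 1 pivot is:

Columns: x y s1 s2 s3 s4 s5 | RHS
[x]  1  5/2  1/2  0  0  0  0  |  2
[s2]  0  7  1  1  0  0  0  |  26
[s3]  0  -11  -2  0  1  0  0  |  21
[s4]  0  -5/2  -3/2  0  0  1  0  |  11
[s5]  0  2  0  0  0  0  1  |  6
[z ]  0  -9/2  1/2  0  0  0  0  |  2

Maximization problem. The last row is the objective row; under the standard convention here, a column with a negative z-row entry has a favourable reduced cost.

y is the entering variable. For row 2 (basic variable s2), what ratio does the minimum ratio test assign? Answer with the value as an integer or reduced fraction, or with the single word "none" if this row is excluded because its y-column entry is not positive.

26/7

Ratio = RHS / (y entry) = 26 / 7 = 26/7.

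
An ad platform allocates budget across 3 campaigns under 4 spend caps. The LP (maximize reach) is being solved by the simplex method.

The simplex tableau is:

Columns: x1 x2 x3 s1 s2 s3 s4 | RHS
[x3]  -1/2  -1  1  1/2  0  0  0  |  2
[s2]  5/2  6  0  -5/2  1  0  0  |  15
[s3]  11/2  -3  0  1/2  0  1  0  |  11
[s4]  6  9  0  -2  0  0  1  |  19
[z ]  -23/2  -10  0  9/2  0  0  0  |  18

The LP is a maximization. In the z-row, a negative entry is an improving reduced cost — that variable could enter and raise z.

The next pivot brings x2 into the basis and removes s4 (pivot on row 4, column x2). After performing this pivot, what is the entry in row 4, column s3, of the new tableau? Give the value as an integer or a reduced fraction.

0

Pivot element is row 4, column x2: 9.
Normalize row 4: new (row 4, s3) = 0/9 = 0.
Row 4 is the pivot row, so the entry is 0.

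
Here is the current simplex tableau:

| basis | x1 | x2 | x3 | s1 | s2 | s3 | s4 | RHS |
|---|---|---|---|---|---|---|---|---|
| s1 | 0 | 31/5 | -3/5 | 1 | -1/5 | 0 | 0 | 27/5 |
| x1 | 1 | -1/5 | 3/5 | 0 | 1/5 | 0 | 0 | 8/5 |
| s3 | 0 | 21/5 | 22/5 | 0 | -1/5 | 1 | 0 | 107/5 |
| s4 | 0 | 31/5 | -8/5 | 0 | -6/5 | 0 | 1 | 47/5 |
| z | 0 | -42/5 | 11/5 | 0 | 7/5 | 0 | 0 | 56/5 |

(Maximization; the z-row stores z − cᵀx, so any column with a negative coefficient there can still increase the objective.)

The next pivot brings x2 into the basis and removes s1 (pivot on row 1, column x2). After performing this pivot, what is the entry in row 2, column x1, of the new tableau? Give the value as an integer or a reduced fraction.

Pivot element is row 1, column x2: 31/5.
Normalize row 1: new (row 1, x1) = 0/(31/5) = 0.
row 2 ← row 2 − (-1/5)·(new row 1): 1 − (-1/5)·0 = 1.

1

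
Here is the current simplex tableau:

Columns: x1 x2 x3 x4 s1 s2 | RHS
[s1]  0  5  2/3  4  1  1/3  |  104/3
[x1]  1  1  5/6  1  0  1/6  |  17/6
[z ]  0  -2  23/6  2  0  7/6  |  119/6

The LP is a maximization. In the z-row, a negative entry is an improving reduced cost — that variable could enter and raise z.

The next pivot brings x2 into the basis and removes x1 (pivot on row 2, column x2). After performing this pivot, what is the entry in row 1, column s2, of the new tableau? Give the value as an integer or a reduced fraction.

Pivot element is row 2, column x2: 1.
Normalize row 2: new (row 2, s2) = (1/6)/1 = 1/6.
row 1 ← row 1 − 5·(new row 2): 1/3 − 5·(1/6) = -1/2.

-1/2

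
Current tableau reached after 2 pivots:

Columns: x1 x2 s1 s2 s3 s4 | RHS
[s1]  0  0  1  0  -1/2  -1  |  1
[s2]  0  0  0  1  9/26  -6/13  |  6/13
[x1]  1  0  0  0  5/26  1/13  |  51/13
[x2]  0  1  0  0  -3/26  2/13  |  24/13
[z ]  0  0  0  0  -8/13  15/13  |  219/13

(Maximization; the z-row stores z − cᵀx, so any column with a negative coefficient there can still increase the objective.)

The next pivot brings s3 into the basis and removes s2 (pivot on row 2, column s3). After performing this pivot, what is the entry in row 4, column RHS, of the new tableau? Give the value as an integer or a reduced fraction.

Pivot element is row 2, column s3: 9/26.
Normalize row 2: new (row 2, RHS) = (6/13)/(9/26) = 4/3.
row 4 ← row 4 − (-3/26)·(new row 2): 24/13 − (-3/26)·(4/3) = 2.

2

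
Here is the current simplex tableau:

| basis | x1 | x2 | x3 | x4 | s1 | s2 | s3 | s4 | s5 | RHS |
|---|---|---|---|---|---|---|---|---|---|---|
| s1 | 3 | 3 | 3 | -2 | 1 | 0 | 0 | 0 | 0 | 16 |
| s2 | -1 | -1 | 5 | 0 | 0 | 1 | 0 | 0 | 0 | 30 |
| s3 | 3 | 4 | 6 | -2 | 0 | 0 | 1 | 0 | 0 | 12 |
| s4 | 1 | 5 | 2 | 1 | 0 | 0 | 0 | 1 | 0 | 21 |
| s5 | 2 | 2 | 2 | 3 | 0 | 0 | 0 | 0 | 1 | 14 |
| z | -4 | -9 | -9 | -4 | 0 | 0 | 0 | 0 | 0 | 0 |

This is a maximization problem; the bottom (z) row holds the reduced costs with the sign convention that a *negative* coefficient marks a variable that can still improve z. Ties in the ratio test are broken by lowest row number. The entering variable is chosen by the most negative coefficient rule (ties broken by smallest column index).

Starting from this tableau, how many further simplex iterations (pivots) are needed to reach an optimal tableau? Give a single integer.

pivot: x2 in, s3 out → z = 27
pivot: x4 in, s4 out → z = 291/7
pivot: x3 in, s5 out → z = 1609/37
No improving column remains; optimal.

3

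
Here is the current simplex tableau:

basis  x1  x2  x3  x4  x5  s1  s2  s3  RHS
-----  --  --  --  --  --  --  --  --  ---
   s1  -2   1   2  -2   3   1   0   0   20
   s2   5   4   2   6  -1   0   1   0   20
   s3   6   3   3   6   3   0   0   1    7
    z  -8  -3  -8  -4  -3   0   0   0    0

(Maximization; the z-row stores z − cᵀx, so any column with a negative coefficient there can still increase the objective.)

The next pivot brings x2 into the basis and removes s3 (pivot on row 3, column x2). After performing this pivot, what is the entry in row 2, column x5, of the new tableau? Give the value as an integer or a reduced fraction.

-5

Pivot element is row 3, column x2: 3.
Normalize row 3: new (row 3, x5) = 3/3 = 1.
row 2 ← row 2 − 4·(new row 3): -1 − 4·1 = -5.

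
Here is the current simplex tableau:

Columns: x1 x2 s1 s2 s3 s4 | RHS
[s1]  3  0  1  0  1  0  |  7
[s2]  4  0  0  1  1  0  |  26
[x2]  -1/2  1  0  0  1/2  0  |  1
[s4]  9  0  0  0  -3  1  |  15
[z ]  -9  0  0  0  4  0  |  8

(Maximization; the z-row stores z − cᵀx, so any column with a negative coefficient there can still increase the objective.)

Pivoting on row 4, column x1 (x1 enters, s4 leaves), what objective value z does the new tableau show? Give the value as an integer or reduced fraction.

23

Minimum ratio for x1: 15/9 = 5/3.
z changes by −(z-row coeff of x1)·ratio = −(-9)·(5/3) = 15.
New z = 8 + 15 = 23.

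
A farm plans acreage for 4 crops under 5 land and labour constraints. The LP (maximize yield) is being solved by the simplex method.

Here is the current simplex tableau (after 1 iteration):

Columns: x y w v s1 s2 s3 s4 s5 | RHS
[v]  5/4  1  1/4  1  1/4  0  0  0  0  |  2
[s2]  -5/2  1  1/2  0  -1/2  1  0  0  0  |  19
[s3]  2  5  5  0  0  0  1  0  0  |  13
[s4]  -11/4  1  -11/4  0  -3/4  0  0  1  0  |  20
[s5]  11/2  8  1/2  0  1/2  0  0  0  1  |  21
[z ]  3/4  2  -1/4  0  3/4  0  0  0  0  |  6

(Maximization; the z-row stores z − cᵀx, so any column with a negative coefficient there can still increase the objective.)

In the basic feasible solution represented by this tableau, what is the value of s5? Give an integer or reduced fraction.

21

s5 is basic (row 5); its value is the RHS of that row: 21.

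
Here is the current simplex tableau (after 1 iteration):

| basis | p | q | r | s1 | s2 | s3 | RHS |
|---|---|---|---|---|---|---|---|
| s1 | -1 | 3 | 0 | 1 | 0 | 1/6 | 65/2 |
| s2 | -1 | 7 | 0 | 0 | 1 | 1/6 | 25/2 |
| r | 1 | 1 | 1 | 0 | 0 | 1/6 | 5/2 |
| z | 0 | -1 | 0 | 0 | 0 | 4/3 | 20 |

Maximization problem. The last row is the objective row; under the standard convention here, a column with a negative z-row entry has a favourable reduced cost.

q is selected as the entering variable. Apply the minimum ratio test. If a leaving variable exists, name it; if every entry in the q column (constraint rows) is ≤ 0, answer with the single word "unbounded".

s2

Ratios: row 1 (s1): (65/2)/3 = 65/6; row 2 (s2): (25/2)/7 = 25/14; row 3 (r): (5/2)/1 = 5/2.
Minimum ratio is in the s2 row, so s2 leaves.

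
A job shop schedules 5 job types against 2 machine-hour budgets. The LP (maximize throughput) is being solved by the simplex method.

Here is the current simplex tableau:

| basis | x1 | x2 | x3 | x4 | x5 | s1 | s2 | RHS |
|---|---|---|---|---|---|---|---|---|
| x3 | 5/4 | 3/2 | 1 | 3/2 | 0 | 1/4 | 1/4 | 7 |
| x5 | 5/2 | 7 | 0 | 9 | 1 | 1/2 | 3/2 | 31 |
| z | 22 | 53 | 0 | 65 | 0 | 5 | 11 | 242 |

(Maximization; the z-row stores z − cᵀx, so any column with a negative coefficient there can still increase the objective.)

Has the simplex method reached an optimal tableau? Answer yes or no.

yes

No objective-row coefficient is strictly negative, so no entering variable exists; the tableau is optimal.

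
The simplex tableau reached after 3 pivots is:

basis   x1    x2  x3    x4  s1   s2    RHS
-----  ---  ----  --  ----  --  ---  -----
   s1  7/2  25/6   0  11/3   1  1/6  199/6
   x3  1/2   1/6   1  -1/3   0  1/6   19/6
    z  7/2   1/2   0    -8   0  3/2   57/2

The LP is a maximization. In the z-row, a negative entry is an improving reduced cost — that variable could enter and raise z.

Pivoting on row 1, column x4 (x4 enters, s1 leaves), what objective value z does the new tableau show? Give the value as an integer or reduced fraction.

2219/22

Minimum ratio for x4: (199/6)/(11/3) = 199/22.
z changes by −(z-row coeff of x4)·ratio = −(-8)·(199/22) = 796/11.
New z = 57/2 + (796/11) = 2219/22.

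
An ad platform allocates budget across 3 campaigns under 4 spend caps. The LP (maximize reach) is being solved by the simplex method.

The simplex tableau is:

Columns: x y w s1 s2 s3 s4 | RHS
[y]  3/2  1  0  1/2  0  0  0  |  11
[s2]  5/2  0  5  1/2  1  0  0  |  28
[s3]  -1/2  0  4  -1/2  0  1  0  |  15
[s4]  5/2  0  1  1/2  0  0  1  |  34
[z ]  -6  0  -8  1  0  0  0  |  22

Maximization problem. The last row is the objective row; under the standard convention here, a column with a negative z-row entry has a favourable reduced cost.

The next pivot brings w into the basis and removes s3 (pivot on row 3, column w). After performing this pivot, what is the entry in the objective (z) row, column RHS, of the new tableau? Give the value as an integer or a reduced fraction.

Pivot element is row 3, column w: 4.
Normalize row 3: new (row 3, RHS) = 15/4 = 15/4.
z-row ← z-row − (-8)·(new row 3): 22 − (-8)·(15/4) = 52.

52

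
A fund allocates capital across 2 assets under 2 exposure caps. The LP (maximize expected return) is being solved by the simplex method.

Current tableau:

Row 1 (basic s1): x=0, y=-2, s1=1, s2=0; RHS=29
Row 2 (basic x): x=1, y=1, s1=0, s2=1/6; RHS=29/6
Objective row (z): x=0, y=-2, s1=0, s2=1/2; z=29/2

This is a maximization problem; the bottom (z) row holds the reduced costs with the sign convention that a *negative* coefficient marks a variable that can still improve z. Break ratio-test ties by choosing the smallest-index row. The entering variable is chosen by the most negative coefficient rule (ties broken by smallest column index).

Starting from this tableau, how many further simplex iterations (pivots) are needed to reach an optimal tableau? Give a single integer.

1

pivot: y in, x out → z = 145/6
No improving column remains; optimal.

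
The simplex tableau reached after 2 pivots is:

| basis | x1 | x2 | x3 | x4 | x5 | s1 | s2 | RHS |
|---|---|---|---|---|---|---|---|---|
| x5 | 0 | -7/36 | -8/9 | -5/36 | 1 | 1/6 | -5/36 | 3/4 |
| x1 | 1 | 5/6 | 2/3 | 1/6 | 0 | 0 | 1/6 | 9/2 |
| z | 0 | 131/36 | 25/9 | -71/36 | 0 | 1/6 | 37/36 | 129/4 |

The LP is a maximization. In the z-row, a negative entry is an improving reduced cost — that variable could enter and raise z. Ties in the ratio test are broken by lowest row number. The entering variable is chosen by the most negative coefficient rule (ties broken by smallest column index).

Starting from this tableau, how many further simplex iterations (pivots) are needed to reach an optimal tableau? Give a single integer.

1

pivot: x4 in, x1 out → z = 171/2
No improving column remains; optimal.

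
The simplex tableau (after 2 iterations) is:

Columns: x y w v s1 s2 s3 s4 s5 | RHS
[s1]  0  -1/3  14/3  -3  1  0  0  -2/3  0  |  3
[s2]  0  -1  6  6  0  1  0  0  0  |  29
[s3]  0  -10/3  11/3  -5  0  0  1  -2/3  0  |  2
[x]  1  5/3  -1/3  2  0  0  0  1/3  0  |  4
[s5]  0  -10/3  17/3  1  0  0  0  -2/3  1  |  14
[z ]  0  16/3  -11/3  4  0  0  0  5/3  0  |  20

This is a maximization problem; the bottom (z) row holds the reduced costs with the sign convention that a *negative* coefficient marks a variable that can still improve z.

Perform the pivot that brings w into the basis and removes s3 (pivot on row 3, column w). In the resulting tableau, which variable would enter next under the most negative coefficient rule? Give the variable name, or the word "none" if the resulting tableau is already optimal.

Pivot element 11/3. New z-row = old z-row − (-11/3)·(row 3/(11/3)).
Updated z-row coefficients: x: 0, y: 2, w: 0, v: -1, s1: 0, s2: 0, s3: 1, s4: 1, s5: 0.
The most negative is -1 in column v, so v would enter next.

v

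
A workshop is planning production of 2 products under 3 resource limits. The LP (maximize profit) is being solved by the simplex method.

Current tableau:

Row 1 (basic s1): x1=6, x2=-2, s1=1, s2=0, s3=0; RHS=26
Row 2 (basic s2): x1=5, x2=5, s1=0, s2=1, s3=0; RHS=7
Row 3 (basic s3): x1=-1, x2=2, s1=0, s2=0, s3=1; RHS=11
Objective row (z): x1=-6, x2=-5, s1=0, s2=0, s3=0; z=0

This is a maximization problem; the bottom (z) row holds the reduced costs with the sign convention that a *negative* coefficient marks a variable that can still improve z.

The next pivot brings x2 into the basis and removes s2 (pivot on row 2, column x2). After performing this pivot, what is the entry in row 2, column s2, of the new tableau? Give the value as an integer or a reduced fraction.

Pivot element is row 2, column x2: 5.
Normalize row 2: new (row 2, s2) = 1/5 = 1/5.
Row 2 is the pivot row, so the entry is 1/5.

1/5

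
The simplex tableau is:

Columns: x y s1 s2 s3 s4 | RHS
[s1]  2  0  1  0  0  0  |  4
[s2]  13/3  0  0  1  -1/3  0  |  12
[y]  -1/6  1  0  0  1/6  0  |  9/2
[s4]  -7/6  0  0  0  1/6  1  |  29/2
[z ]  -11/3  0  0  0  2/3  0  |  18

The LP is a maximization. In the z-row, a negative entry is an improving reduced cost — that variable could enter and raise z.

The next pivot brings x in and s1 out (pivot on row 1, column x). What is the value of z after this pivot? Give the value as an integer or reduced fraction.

76/3

Minimum ratio for x: 4/2 = 2.
z changes by −(z-row coeff of x)·ratio = −(-11/3)·2 = 22/3.
New z = 18 + (22/3) = 76/3.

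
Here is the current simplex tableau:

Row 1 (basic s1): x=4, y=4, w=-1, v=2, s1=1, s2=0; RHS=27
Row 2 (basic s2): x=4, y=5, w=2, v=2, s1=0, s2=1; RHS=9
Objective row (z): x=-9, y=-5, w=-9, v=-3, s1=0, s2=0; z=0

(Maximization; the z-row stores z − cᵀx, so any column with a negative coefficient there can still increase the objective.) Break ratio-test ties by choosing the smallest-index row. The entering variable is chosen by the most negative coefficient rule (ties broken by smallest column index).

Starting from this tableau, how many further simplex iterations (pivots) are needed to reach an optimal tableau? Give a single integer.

pivot: x in, s2 out → z = 81/4
pivot: w in, x out → z = 81/2
No improving column remains; optimal.

2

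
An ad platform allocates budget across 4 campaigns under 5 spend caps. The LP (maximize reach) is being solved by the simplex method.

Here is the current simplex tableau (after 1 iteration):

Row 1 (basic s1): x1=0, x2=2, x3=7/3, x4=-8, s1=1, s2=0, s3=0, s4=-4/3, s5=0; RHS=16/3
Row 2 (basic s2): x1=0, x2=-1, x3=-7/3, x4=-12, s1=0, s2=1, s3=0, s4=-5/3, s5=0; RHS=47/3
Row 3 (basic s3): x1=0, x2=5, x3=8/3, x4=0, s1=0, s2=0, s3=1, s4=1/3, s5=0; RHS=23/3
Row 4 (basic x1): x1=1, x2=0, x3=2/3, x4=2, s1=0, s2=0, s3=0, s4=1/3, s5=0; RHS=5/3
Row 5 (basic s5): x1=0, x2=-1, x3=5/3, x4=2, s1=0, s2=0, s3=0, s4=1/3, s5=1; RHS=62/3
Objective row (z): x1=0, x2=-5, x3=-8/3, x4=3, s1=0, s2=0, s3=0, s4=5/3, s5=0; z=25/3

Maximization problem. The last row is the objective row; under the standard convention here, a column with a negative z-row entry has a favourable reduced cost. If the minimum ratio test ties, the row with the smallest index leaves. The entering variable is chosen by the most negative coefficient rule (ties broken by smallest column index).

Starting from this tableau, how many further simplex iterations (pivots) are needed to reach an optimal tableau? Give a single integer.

pivot: x2 in, s3 out → z = 16
No improving column remains; optimal.

1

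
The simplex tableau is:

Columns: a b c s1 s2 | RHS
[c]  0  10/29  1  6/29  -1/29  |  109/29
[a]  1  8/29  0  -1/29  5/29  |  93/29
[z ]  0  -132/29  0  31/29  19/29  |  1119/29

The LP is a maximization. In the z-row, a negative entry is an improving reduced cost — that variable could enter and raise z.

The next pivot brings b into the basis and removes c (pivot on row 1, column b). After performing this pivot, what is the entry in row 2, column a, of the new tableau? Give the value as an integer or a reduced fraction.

Pivot element is row 1, column b: 10/29.
Normalize row 1: new (row 1, a) = 0/(10/29) = 0.
row 2 ← row 2 − (8/29)·(new row 1): 1 − (8/29)·0 = 1.

1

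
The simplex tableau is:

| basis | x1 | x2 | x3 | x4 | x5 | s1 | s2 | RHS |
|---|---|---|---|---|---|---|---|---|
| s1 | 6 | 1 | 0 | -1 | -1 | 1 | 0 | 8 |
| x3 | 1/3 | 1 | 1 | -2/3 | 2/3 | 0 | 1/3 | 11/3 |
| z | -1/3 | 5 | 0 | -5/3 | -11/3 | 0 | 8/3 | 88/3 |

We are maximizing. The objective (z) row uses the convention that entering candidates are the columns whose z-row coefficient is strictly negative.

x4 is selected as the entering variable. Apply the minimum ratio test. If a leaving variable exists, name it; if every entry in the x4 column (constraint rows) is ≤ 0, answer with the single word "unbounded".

unbounded

x4-column entries: row 1: -1, row 2: -2/3. All ≤ 0, so x4 can increase without bound; the LP is unbounded in this direction.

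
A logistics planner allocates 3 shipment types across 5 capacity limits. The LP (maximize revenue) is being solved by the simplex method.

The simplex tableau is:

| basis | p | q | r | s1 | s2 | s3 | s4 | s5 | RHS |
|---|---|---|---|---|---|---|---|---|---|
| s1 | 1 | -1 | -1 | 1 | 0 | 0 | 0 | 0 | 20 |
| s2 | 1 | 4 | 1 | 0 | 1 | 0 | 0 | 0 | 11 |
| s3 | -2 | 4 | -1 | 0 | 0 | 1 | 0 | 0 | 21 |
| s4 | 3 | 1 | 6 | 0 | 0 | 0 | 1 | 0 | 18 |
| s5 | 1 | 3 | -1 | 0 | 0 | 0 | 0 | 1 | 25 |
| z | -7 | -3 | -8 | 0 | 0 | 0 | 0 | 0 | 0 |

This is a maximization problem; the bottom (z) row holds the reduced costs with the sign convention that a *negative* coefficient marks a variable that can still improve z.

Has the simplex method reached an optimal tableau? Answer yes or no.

Column p has objective-row coefficient -7, which is negative; an improving pivot exists, so not yet optimal.

no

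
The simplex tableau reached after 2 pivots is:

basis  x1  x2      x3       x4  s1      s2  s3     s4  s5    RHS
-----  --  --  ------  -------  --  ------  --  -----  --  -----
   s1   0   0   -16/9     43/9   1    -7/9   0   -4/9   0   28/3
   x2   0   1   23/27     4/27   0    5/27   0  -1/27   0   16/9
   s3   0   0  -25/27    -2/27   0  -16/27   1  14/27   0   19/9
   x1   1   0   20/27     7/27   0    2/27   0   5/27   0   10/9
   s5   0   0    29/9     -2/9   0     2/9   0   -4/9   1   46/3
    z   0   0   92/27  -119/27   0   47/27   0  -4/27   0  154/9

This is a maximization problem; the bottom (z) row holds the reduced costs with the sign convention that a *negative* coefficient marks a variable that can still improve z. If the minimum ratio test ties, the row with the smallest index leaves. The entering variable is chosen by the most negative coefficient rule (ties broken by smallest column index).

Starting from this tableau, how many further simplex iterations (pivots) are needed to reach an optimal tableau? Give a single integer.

pivot: x4 in, s1 out → z = 1106/43
pivot: s4 in, x1 out → z = 82/3
No improving column remains; optimal.

2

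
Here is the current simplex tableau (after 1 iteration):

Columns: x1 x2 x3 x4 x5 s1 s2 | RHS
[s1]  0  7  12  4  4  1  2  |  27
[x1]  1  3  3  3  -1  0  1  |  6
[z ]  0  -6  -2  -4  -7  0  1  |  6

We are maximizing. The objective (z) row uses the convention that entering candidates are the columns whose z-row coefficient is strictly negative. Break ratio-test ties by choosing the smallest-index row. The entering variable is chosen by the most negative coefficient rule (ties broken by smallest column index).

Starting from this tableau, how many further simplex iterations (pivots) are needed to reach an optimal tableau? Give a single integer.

pivot: x5 in, s1 out → z = 213/4
No improving column remains; optimal.

1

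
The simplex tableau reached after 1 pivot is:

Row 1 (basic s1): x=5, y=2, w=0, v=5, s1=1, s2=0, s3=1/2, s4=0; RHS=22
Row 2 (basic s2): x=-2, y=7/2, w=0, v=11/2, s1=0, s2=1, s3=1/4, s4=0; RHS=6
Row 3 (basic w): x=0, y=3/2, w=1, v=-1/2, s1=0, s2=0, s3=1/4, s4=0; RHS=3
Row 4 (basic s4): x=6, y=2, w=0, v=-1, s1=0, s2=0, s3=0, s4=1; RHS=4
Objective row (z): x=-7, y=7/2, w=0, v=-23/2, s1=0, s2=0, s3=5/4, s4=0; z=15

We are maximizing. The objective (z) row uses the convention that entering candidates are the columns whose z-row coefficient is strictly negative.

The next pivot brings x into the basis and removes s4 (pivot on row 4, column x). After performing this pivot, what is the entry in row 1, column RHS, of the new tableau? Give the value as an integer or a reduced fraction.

56/3

Pivot element is row 4, column x: 6.
Normalize row 4: new (row 4, RHS) = 4/6 = 2/3.
row 1 ← row 1 − 5·(new row 4): 22 − 5·(2/3) = 56/3.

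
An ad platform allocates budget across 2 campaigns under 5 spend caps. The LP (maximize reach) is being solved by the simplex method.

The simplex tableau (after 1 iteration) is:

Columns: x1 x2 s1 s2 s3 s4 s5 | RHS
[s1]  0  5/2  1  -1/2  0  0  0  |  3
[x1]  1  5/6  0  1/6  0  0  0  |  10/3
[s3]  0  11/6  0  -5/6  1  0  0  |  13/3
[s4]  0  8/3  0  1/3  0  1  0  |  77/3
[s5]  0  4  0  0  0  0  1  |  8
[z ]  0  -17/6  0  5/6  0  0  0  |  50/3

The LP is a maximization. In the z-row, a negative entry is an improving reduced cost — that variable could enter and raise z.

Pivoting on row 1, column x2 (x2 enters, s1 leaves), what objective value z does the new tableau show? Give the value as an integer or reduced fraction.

301/15

Minimum ratio for x2: 3/(5/2) = 6/5.
z changes by −(z-row coeff of x2)·ratio = −(-17/6)·(6/5) = 17/5.
New z = 50/3 + (17/5) = 301/15.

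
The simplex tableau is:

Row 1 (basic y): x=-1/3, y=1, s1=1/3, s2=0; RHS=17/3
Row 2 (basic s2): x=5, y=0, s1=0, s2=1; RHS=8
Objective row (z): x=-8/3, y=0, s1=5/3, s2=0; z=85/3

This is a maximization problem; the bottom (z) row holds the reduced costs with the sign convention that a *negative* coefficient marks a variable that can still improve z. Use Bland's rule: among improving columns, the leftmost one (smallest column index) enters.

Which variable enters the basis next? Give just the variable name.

Objective-row coefficients: x: -8/3, y: 0, s1: 5/3, s2: 0.
Improving columns: x. Bland's rule picks the smallest column index → x.

x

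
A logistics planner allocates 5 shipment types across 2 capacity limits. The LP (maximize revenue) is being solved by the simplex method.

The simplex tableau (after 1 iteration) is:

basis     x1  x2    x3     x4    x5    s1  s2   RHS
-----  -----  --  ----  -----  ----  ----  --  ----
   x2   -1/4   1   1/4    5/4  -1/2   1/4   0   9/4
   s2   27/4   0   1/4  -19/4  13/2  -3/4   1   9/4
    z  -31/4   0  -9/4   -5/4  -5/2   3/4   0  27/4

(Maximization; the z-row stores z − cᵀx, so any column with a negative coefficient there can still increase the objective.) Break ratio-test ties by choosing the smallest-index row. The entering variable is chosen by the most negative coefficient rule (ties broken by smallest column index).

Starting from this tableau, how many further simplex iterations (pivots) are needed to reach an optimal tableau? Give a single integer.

3

pivot: x1 in, s2 out → z = 28/3
pivot: x4 in, x2 out → z = 693/29
pivot: x3 in, x4 out → z = 27
No improving column remains; optimal.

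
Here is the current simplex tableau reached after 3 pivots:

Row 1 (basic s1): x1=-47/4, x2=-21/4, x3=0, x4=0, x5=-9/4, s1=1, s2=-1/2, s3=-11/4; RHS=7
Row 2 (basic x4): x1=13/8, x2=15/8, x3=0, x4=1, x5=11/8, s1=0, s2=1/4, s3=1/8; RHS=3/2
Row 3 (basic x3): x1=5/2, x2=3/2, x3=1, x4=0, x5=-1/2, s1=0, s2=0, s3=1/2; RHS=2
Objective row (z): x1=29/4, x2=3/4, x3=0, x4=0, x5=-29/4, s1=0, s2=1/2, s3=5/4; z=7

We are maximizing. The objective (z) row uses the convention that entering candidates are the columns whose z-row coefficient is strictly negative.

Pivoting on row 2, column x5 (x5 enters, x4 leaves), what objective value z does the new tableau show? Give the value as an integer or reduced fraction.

Minimum ratio for x5: (3/2)/(11/8) = 12/11.
z changes by −(z-row coeff of x5)·ratio = −(-29/4)·(12/11) = 87/11.
New z = 7 + (87/11) = 164/11.

164/11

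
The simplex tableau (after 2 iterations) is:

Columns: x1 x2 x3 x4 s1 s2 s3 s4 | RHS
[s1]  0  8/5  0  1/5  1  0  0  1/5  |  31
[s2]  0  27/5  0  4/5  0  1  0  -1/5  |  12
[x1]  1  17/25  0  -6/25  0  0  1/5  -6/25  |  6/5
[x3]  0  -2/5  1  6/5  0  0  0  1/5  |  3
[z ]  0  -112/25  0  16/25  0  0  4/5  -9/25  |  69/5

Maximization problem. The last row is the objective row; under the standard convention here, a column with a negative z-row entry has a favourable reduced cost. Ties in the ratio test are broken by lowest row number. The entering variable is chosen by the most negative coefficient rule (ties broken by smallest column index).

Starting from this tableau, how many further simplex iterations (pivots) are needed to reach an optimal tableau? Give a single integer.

pivot: x2 in, x1 out → z = 369/17
pivot: s4 in, s2 out → z = 711/29
pivot: x1 in, x3 out → z = 174/5
No improving column remains; optimal.

3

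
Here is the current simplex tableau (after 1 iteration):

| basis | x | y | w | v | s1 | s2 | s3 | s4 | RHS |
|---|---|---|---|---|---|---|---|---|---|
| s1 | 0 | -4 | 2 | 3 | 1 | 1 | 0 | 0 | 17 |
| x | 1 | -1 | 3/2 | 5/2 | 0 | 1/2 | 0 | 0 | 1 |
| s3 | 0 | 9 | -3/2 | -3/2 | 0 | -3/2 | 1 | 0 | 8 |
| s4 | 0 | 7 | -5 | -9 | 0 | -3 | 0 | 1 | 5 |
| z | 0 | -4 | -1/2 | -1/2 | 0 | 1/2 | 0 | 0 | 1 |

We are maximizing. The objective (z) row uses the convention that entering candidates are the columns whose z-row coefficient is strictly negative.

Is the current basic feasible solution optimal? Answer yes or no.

Column y has objective-row coefficient -4, which is negative; an improving pivot exists, so not yet optimal.

no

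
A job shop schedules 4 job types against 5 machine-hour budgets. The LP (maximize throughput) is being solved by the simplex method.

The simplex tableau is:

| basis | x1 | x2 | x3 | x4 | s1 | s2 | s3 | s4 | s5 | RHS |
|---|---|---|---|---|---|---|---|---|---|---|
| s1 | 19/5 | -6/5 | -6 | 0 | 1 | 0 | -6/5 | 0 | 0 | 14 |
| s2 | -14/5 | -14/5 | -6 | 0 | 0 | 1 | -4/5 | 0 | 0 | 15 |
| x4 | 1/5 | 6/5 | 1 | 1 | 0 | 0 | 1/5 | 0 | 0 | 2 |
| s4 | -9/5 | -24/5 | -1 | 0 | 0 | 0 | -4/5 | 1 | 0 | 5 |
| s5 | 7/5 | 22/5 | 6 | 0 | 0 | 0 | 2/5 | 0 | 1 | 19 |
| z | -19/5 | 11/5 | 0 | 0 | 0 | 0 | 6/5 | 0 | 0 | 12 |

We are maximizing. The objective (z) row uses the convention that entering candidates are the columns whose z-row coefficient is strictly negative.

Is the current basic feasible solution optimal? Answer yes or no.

Column x1 has objective-row coefficient -19/5, which is negative; an improving pivot exists, so not yet optimal.

no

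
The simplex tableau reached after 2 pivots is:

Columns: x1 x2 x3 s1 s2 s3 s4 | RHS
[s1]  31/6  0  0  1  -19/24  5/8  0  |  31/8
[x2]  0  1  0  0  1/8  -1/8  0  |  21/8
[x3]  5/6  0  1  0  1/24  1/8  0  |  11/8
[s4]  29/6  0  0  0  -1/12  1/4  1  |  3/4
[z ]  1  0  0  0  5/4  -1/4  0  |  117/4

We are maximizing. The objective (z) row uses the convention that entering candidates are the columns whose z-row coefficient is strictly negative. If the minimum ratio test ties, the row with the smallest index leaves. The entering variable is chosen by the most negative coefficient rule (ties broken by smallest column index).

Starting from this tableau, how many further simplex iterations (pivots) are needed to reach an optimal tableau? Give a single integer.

1

pivot: s3 in, s4 out → z = 30
No improving column remains; optimal.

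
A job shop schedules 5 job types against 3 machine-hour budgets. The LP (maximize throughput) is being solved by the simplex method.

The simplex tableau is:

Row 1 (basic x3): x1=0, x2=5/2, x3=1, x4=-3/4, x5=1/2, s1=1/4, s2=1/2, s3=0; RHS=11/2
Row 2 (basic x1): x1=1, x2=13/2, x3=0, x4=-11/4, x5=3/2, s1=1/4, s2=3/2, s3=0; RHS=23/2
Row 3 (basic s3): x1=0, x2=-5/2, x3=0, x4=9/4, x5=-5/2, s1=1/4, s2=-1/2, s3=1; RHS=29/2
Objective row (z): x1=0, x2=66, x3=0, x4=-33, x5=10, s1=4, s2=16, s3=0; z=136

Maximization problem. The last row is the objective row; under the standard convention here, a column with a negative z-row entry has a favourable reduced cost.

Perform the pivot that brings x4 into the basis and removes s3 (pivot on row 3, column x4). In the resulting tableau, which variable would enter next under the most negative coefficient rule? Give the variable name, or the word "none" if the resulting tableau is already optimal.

x5

Pivot element 9/4. New z-row = old z-row − (-33)·(row 3/(9/4)).
Updated z-row coefficients: x1: 0, x2: 88/3, x3: 0, x4: 0, x5: -80/3, s1: 23/3, s2: 26/3, s3: 44/3.
The most negative is -80/3 in column x5, so x5 would enter next.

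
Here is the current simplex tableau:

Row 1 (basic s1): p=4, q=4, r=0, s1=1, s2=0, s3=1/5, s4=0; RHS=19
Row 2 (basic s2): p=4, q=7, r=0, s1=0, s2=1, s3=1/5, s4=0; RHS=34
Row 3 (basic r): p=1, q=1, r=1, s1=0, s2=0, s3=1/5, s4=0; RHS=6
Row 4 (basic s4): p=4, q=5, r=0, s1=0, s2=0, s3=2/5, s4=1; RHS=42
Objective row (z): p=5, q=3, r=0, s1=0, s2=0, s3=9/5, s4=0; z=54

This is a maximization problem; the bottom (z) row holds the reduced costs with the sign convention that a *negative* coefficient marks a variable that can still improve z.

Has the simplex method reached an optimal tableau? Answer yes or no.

No objective-row coefficient is strictly negative, so no entering variable exists; the tableau is optimal.

yes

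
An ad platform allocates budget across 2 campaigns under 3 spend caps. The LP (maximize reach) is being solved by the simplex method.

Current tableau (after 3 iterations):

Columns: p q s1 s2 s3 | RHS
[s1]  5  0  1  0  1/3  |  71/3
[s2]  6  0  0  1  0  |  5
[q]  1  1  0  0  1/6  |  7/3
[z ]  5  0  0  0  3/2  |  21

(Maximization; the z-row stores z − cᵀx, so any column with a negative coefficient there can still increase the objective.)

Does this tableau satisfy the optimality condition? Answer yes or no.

yes

No objective-row coefficient is strictly negative, so no entering variable exists; the tableau is optimal.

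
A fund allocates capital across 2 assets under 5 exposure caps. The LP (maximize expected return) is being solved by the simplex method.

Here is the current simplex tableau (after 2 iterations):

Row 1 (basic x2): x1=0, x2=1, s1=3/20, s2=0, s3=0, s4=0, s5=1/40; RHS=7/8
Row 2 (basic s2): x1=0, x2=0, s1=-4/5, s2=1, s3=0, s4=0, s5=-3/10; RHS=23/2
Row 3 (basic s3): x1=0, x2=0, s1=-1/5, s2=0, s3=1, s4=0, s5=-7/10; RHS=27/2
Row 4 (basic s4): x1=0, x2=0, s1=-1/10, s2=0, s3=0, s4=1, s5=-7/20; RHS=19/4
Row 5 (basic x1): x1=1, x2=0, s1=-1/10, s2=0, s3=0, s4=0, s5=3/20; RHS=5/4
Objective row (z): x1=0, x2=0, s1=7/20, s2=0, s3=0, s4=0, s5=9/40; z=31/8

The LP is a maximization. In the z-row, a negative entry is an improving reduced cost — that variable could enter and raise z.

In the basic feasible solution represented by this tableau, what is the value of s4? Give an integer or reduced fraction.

19/4

s4 is basic (row 4); its value is the RHS of that row: 19/4.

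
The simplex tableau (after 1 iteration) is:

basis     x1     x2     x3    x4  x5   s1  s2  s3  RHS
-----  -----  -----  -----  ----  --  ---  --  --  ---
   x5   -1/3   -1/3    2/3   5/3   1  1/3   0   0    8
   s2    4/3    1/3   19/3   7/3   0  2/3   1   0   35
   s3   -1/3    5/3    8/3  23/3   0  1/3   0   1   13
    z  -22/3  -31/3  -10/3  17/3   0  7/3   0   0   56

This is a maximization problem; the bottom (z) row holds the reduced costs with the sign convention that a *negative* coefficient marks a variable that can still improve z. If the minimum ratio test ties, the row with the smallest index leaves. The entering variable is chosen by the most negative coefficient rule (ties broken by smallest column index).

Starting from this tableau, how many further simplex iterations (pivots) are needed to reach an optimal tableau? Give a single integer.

2

pivot: x2 in, s3 out → z = 683/5
pivot: x1 in, s2 out → z = 2479/7
No improving column remains; optimal.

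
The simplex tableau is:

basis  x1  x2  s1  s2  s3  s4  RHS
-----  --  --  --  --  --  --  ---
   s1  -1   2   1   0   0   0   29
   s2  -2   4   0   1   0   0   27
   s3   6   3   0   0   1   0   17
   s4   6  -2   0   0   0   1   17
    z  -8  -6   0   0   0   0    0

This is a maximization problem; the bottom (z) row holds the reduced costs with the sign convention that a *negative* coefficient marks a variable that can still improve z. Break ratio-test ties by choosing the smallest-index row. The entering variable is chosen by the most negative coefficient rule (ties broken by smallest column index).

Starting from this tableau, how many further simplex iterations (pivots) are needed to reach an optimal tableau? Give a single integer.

2

pivot: x1 in, s3 out → z = 68/3
pivot: x2 in, x1 out → z = 34
No improving column remains; optimal.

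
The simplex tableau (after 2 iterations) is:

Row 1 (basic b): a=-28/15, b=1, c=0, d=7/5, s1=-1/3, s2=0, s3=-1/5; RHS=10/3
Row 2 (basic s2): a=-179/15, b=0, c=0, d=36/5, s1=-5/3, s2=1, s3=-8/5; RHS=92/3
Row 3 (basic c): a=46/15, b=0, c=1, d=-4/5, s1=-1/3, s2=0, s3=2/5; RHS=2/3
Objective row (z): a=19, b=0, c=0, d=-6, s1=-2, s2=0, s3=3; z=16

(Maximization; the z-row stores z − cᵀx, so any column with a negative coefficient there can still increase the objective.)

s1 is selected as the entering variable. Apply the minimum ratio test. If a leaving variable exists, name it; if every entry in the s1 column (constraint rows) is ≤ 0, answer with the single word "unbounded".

s1-column entries: row 1: -1/3, row 2: -5/3, row 3: -1/3. All ≤ 0, so s1 can increase without bound; the LP is unbounded in this direction.

unbounded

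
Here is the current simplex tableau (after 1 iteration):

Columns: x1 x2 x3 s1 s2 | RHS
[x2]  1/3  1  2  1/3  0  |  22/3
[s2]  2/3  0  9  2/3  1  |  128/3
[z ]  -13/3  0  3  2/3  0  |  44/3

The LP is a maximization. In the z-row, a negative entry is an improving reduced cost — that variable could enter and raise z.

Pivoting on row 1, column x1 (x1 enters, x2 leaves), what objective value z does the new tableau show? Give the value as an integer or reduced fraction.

110

Minimum ratio for x1: (22/3)/(1/3) = 22.
z changes by −(z-row coeff of x1)·ratio = −(-13/3)·22 = 286/3.
New z = 44/3 + (286/3) = 110.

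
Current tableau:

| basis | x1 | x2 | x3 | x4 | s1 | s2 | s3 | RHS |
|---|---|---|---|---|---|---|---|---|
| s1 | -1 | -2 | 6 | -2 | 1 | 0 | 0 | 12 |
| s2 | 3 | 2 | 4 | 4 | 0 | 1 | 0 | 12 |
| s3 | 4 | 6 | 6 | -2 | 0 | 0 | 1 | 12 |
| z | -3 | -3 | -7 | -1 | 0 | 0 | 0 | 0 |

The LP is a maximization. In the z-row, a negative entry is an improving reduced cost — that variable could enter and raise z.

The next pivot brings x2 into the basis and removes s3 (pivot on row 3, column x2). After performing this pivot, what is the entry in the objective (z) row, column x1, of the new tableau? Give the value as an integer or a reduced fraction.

-1

Pivot element is row 3, column x2: 6.
Normalize row 3: new (row 3, x1) = 4/6 = 2/3.
z-row ← z-row − (-3)·(new row 3): -3 − (-3)·(2/3) = -1.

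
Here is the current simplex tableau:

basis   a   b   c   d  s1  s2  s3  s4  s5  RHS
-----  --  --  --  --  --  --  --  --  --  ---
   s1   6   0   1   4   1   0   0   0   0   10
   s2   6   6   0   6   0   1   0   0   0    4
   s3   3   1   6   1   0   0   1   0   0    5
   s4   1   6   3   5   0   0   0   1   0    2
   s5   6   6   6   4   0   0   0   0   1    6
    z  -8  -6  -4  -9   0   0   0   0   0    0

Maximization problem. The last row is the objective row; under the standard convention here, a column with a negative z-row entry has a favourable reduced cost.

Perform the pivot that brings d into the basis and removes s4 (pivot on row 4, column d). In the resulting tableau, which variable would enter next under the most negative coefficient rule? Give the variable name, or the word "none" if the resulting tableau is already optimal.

Pivot element 5. New z-row = old z-row − (-9)·(row 4/5).
Updated z-row coefficients: a: -31/5, b: 24/5, c: 7/5, d: 0, s1: 0, s2: 0, s3: 0, s4: 9/5, s5: 0.
The most negative is -31/5 in column a, so a would enter next.

a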